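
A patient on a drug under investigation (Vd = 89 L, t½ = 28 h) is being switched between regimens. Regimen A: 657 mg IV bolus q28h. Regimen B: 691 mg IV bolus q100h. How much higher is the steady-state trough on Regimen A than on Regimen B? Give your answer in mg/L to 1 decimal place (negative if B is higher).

6.7 mg/L

Regimen A: f = (1/2)^(28/28) ≈ 0.5000; Cmin,ss = (657/89)·f/(1−f) ≈ 7.382 mg/L.
Regimen B: f = (1/2)^(100/28) ≈ 0.0841; Cmin,ss = (691/89)·f/(1−f) ≈ 0.713 mg/L.
Difference ≈ 7.382 − 0.713 ≈ 6.669 mg/L.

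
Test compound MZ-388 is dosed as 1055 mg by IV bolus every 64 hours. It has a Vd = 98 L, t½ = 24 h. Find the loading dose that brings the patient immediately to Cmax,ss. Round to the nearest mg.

1252 mg

f = (1/2)^(64/24) ≈ 0.157490; accumulation ratio R = 1/(1−f) ≈ 1.18693.
Loading dose to hit Cmax,ss on first dose: D_load = D_maint·R ≈ 1055 × 1.18693 ≈ 1252.21 mg.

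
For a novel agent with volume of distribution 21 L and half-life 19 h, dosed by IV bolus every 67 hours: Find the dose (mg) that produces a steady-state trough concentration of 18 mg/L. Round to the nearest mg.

3977 mg

τ/t½ = 67/19 ≈ 3.5263, so f = (1/2)^(67/19) ≈ 0.086791.
Cmin,ss = (D/Vd)·f/(1−f), so D = Cmin,ss·Vd·(1−f)/f.
D = 18 × 21 × (1−f)/f ≈ 18 × 21 × 10.52193 ≈ 3977.29 mg.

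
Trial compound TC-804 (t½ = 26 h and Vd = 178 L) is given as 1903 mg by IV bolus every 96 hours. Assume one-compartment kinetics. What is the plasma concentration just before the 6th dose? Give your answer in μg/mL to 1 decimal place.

0.9 μg/mL

f = (1/2)^(τ/t½) = (1/2)^(96/26) ≈ 0.0774.
C₀ = D/Vd = 1903/178 ≈ 10.691 μg/mL.
Before the 6th dose, 5 doses have been given. Superposition: Cmin = C₀·(f + f² + … + f^5).
≈ 10.691 × (0.0774 + 0.0060 + 0.0005 + 0.0000 + 0.0000) ≈ 10.691 × 0.0839 ≈ 0.897 μg/mL.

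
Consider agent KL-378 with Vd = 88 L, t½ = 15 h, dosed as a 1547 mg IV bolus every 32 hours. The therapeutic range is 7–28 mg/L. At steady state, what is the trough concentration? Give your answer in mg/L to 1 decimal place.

Over one 32-h interval, 32/15 ≈ 2.1333 half-lives elapse, leaving f ≈ 0.2279 of each dose.
Accumulation ratio R = 1/(1 − f) ≈ 1/0.7721 ≈ 1.2952.
Each bolus raises the concentration by D/Vd = 1547/88 ≈ 17.580 mg/L.
Cmax,ss = C₀/(1 − f) ≈ 17.580/0.7721 ≈ 22.769 mg/L.
One interval later, Cmin,ss = Cmax,ss·e^(−kτ) ≈ 22.769 × 0.2279 ≈ 5.189 mg/L.
Trough 5.2 mg/L vs MEC 7 mg/L: subtherapeutic.

5.2 mg/L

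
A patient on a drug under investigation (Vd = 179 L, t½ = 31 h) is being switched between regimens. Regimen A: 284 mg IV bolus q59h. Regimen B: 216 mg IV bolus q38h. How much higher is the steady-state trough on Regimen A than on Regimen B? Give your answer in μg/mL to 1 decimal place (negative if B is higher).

-0.3 μg/mL

Regimen A: f = (1/2)^(59/31) ≈ 0.2673; Cmin,ss = (284/179)·f/(1−f) ≈ 0.579 μg/mL.
Regimen B: f = (1/2)^(38/31) ≈ 0.4276; Cmin,ss = (216/179)·f/(1−f) ≈ 0.901 μg/mL.
Difference ≈ 0.579 − 0.901 ≈ -0.322 μg/mL.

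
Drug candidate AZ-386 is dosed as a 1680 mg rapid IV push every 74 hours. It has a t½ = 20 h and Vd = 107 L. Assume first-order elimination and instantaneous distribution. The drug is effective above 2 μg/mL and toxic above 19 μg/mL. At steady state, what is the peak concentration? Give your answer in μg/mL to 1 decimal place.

17.0 μg/mL

Over one 74-h interval, 74/20 ≈ 3.7 half-lives elapse, leaving f ≈ 0.0769 of each dose.
At steady state, accumulation factor R = 1/(1 − e^(−kτ)) ≈ 1.0833.
Single-dose peak C₀ = D/Vd = 1680/107 ≈ 15.701 μg/mL.
Cmax,ss = C₀/(1 − f) ≈ 15.701/0.9231 ≈ 17.009 μg/mL.
Peak 17.0 μg/mL vs MTC 19 μg/mL: below toxic threshold.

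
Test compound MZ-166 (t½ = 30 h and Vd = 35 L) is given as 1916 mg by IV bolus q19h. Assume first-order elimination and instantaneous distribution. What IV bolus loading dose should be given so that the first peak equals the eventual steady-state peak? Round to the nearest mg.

f = (1/2)^(19/30) ≈ 0.644685; accumulation ratio R = 1/(1−f) ≈ 2.81440.
Loading dose to hit Cmax,ss on first dose: D_load = D_maint·R ≈ 1916 × 2.81440 ≈ 5392.39 mg.

5392 mg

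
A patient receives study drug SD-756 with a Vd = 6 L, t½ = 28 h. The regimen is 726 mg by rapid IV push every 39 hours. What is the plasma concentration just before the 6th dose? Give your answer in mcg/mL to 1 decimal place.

f = (1/2)^(τ/t½) = (1/2)^(39/28) ≈ 0.3808.
C₀ = D/Vd = 726/6 ≈ 121.000 mcg/mL.
Before the 6th dose, 5 doses have been given. Superposition: Cmin = C₀·(f + f² + … + f^5).
≈ 121.000 × (0.3808 + 0.1450 + 0.0552 + 0.0210 + 0.0080) ≈ 121.000 × 0.6100 ≈ 73.810 mcg/mL.

73.8 mcg/mL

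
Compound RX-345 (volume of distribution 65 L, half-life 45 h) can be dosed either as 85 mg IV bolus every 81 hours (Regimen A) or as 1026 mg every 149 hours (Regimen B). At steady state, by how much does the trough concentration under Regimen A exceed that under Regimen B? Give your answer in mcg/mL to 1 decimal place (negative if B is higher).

-1.2 mcg/mL

Regimen A: f = (1/2)^(81/45) ≈ 0.2872; Cmin,ss = (85/65)·f/(1−f) ≈ 0.527 mcg/mL.
Regimen B: f = (1/2)^(149/45) ≈ 0.1008; Cmin,ss = (1026/65)·f/(1−f) ≈ 1.769 mcg/mL.
Difference ≈ 0.527 − 1.769 ≈ -1.242 mcg/mL.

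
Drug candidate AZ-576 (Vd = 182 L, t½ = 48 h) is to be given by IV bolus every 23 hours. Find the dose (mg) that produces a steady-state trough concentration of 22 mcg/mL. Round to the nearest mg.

τ/t½ = 23/48 ≈ 0.47917, so f = (1/2)^(23/48) ≈ 0.717392.
Cmin,ss = (D/Vd)·f/(1−f), so D = Cmin,ss·Vd·(1−f)/f.
D = 22 × 182 × (1−f)/f ≈ 22 × 182 × 0.39394 ≈ 1577.34 mg.

1577 mg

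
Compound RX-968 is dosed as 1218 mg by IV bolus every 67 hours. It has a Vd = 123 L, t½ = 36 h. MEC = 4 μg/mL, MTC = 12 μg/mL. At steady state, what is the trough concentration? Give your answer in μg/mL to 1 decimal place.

Over one 67-h interval, 67/36 ≈ 1.8611 half-lives elapse, leaving f ≈ 0.2753 of each dose.
Accumulation ratio R = 1/(1 − f) ≈ 1/0.7247 ≈ 1.3799.
Each bolus raises the concentration by D/Vd = 1218/123 ≈ 9.902 μg/mL.
Cmax,ss = C₀/(1 − f) ≈ 9.902/0.7247 ≈ 13.664 μg/mL.
Steady-state trough Cmin,ss = Cmax,ss·f ≈ 13.664 × 0.2753 ≈ 3.762 μg/mL.
Trough 3.8 μg/mL vs MEC 4 μg/mL: subtherapeutic.

3.8 μg/mL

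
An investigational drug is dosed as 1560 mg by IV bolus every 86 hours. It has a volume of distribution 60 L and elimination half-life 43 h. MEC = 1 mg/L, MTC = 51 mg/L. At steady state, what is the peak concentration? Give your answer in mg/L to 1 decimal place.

34.7 mg/L

The dosing interval is 2 half-lives, so f = 2^(−2) = 0.25.
Accumulation ratio R = 1/(1 − f) = 1/0.75 = 4/3.
Single-dose peak C₀ = D/Vd = 1560/60 = 26 mg/L.
Steady-state peak Cmax,ss = C₀·R = 26 × 4/3 ≈ 34.667 mg/L.
Peak 34.7 mg/L vs MTC 51 mg/L: below toxic threshold.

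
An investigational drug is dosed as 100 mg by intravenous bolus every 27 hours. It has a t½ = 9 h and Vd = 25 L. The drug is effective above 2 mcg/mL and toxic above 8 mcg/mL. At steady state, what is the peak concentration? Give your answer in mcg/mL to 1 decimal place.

τ = 27 h = 3 half-lives, so f = (1/2)^3 = 0.125.
At steady state, R = 1/(1 − 0.125) = 8/7.
Single-dose peak C₀ = D/Vd = 100/25 = 4 mcg/mL.
Steady-state peak Cmax,ss = C₀·R = 4 × 8/7 ≈ 4.571 mcg/mL.
Peak 4.6 mcg/mL vs MTC 8 mcg/mL: below toxic threshold.

4.6 mcg/mL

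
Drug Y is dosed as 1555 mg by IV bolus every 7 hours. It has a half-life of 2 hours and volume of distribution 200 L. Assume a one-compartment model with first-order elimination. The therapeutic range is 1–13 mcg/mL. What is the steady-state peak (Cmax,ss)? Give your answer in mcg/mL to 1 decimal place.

8.5 mcg/mL

Over one 7-h interval, 7/2 ≈ 3.5 half-lives elapse, leaving f ≈ 0.0884 of each dose.
Accumulation ratio R = 1/(1 − f) ≈ 1/0.9116 ≈ 1.0970.
Each bolus raises the concentration by D/Vd = 1555/200 ≈ 7.775 mcg/mL.
Steady-state peak Cmax,ss = C₀·R ≈ 7.775 × 1.0970 ≈ 8.529 mcg/mL.
Peak 8.5 mcg/mL vs MTC 13 mcg/mL: below toxic threshold.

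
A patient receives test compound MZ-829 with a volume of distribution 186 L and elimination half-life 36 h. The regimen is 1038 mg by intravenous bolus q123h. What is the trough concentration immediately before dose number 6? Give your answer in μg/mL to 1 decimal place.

0.6 μg/mL

f = (1/2)^(τ/t½) = (1/2)^(123/36) ≈ 0.0936.
C₀ = D/Vd = 1038/186 ≈ 5.581 μg/mL.
Before the 6th dose, 5 doses have been given. Superposition: Cmin = C₀·(f + f² + … + f^5).
≈ 5.581 × (0.0936 + 0.0088 + 0.0008 + 0.0001 + 0.0000) ≈ 5.581 × 0.1033 ≈ 0.577 μg/mL.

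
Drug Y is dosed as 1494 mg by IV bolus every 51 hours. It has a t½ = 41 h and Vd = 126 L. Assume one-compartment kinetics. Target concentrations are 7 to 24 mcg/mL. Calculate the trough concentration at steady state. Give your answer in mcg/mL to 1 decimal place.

τ/t½ = 51/41 ≈ 1.2439, so fraction remaining f = (1/2)^(51/41) ≈ 0.4222.
Accumulation ratio R = 1/(1 − f) ≈ 1/0.5778 ≈ 1.7307.
Each bolus raises the concentration by D/Vd = 1494/126 ≈ 11.857 mcg/mL.
Cmax,ss = C₀/(1 − f) ≈ 11.857/0.5778 ≈ 20.521 mcg/mL.
One interval later, Cmin,ss = Cmax,ss·e^(−kτ) ≈ 20.521 × 0.4222 ≈ 8.664 mcg/mL.
Trough 8.7 mcg/mL vs MEC 7 mcg/mL: adequate.

8.7 mcg/mL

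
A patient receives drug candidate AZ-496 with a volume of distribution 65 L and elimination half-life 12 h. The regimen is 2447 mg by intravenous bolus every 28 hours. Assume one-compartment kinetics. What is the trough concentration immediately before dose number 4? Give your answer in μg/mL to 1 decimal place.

9.2 μg/mL

f = (1/2)^(τ/t½) = (1/2)^(28/12) ≈ 0.1984.
C₀ = D/Vd = 2447/65 ≈ 37.646 μg/mL.
Before the 4th dose, 3 doses have been given. Superposition: Cmin = C₀·(f + f² + … + f^3).
≈ 37.646 × (0.1984 + 0.0394 + 0.0078) ≈ 37.646 × 0.2456 ≈ 9.246 μg/mL.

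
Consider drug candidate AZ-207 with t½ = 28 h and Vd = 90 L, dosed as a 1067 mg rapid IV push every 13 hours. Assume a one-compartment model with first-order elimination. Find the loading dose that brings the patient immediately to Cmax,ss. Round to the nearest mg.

f = (1/2)^(13/28) ≈ 0.724830; accumulation ratio R = 1/(1−f) ≈ 3.63412.
Loading dose to hit Cmax,ss on first dose: D_load = D_maint·R ≈ 1067 × 3.63412 ≈ 3877.61 mg.

3878 mg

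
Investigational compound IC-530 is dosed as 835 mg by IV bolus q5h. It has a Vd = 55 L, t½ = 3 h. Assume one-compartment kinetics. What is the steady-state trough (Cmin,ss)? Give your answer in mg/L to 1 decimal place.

7.0 mg/L

τ/t½ = 5/3 ≈ 1.6667, so fraction remaining f = (1/2)^(5/3) ≈ 0.3150.
Single-dose peak C₀ = D/Vd = 835/55 ≈ 15.182 mg/L.
Steady-state trough Cmin,ss = C₀·f/(1−f) ≈ 15.182 × 0.3150/0.6850 ≈ 6.982 mg/L.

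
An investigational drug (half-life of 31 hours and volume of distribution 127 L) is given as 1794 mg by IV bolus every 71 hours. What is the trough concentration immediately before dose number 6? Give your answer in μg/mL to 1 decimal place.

3.6 μg/mL

f = (1/2)^(τ/t½) = (1/2)^(71/31) ≈ 0.2044.
C₀ = D/Vd = 1794/127 ≈ 14.126 μg/mL.
Before the 6th dose, 5 doses have been given. Superposition: Cmin = C₀·(f + f² + … + f^5).
≈ 14.126 × (0.2044 + 0.0418 + 0.0085 + 0.0017 + 0.0004) ≈ 14.126 × 0.2568 ≈ 3.628 μg/mL.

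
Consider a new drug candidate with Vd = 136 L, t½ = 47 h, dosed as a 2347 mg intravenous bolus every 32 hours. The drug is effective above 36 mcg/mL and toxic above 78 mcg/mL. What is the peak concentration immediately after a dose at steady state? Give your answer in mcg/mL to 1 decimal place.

45.9 mcg/mL

k = ln2/t½ = ln2/47 ≈ 0.014748 h⁻¹; fraction remaining f = e^(−kτ) = e^(−0.014748×32) ≈ 0.6238.
At steady state, accumulation factor R = 1/(1 − e^(−kτ)) ≈ 2.6582.
Single-dose peak C₀ = D/Vd = 2347/136 ≈ 17.257 mcg/mL.
Steady-state peak Cmax,ss = C₀·R ≈ 17.257 × 2.6582 ≈ 45.873 mcg/mL.
Peak 45.9 mcg/mL vs MTC 78 mcg/mL: below toxic threshold.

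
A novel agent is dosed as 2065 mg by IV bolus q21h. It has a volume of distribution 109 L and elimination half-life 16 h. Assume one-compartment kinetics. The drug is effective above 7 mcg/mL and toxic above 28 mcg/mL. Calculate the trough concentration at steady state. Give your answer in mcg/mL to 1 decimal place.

12.8 mcg/mL

Over one 21-h interval, 21/16 ≈ 1.3125 half-lives elapse, leaving f ≈ 0.4026 of each dose.
Single-dose peak C₀ = D/Vd = 2065/109 ≈ 18.945 mcg/mL.
Steady-state trough Cmin,ss = C₀·f/(1−f) ≈ 18.945 × 0.4026/0.5974 ≈ 12.767 mcg/mL.
Trough 12.8 mcg/mL vs MEC 7 mcg/mL: adequate.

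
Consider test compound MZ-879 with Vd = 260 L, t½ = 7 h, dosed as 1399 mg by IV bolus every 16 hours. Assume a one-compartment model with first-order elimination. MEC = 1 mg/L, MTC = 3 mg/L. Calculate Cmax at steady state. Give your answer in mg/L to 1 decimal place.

Over one 16-h interval, 16/7 ≈ 2.2857 half-lives elapse, leaving f ≈ 0.2051 of each dose.
Accumulation ratio R = 1/(1 − f) ≈ 1/0.7949 ≈ 1.2580.
Each bolus raises the concentration by D/Vd = 1399/260 ≈ 5.381 mg/L.
Steady-state peak Cmax,ss = C₀·R ≈ 5.381 × 1.2580 ≈ 6.769 mg/L.
Peak 6.8 mg/L vs MTC 3 mg/L: exceeds toxic threshold.

6.8 mg/L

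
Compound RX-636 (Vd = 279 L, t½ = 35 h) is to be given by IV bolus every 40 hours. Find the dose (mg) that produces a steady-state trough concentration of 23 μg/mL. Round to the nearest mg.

7753 mg

τ/t½ = 40/35 ≈ 1.1429, so f = (1/2)^(40/35) ≈ 0.452862.
Cmin,ss = (D/Vd)·f/(1−f), so D = Cmin,ss·Vd·(1−f)/f.
D = 23 × 279 × (1−f)/f ≈ 23 × 279 × 1.20818 ≈ 7752.89 mg.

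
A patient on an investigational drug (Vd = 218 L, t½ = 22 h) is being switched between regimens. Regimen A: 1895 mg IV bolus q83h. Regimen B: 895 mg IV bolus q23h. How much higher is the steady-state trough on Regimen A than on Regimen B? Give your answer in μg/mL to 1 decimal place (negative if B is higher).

Regimen A: f = (1/2)^(83/22) ≈ 0.0732; Cmin,ss = (1895/218)·f/(1−f) ≈ 0.687 μg/mL.
Regimen B: f = (1/2)^(23/22) ≈ 0.4845; Cmin,ss = (895/218)·f/(1−f) ≈ 3.859 μg/mL.
Difference ≈ 0.687 − 3.859 ≈ -3.172 μg/mL.

-3.2 μg/mL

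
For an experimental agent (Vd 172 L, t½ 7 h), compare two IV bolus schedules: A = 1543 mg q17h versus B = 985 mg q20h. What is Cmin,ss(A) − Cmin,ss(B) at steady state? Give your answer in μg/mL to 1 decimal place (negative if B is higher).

Regimen A: f = (1/2)^(17/7) ≈ 0.1857; Cmin,ss = (1543/172)·f/(1−f) ≈ 2.046 μg/mL.
Regimen B: f = (1/2)^(20/7) ≈ 0.1380; Cmin,ss = (985/172)·f/(1−f) ≈ 0.917 μg/mL.
Difference ≈ 2.046 − 0.917 ≈ 1.129 μg/mL.

1.1 μg/mL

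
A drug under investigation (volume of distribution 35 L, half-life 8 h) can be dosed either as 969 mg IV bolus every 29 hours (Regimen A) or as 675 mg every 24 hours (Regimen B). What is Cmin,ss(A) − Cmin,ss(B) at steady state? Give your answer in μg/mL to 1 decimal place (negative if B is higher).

-0.3 μg/mL

Regimen A: f = (1/2)^(29/8) ≈ 0.0811; Cmin,ss = (969/35)·f/(1−f) ≈ 2.443 μg/mL.
Regimen B: f = (1/2)^(24/8) ≈ 0.1250; Cmin,ss = (675/35)·f/(1−f) ≈ 2.755 μg/mL.
Difference ≈ 2.443 − 2.755 ≈ -0.312 μg/mL.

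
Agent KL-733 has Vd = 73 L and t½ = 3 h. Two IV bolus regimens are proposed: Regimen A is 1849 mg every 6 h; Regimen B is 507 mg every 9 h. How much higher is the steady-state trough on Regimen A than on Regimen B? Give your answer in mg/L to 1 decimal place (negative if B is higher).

7.5 mg/L

Regimen A: f = (1/2)^(6/3) ≈ 0.2500; Cmin,ss = (1849/73)·f/(1−f) ≈ 8.443 mg/L.
Regimen B: f = (1/2)^(9/3) ≈ 0.1250; Cmin,ss = (507/73)·f/(1−f) ≈ 0.992 mg/L.
Difference ≈ 8.443 − 0.992 ≈ 7.451 mg/L.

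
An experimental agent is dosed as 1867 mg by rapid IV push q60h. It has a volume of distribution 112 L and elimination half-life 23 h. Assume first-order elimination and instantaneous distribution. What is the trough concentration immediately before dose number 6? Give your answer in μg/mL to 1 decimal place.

3.3 μg/mL

f = (1/2)^(τ/t½) = (1/2)^(60/23) ≈ 0.1639.
C₀ = D/Vd = 1867/112 ≈ 16.670 μg/mL.
Before the 6th dose, 5 doses have been given. Superposition: Cmin = C₀·(f + f² + … + f^5).
≈ 16.670 × (0.1639 + 0.0269 + 0.0044 + 0.0007 + 0.0001) ≈ 16.670 × 0.1960 ≈ 3.267 μg/mL.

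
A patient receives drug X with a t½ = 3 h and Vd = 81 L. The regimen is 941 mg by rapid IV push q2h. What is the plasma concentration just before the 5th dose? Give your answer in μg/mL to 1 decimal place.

16.7 μg/mL

f = (1/2)^(τ/t½) = (1/2)^(2/3) ≈ 0.6300.
C₀ = D/Vd = 941/81 ≈ 11.617 μg/mL.
Before the 5th dose, 4 doses have been given. Superposition: Cmin = C₀·(f + f² + … + f^4).
≈ 11.617 × (0.6300 + 0.3969 + 0.2500 + 0.1575) ≈ 11.617 × 1.4344 ≈ 16.663 μg/mL.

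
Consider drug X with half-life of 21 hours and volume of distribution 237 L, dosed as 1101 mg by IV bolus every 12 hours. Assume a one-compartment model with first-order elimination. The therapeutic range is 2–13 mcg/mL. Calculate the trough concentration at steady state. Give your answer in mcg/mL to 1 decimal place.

9.6 mcg/mL

k = ln2/t½ = ln2/21 ≈ 0.033007 h⁻¹; fraction remaining f = e^(−kτ) = e^(−0.033007×12) ≈ 0.6730.
Accumulation ratio R = 1/(1 − f) ≈ 1/0.3270 ≈ 3.0581.
Single-dose peak C₀ = D/Vd = 1101/237 ≈ 4.646 mcg/mL.
Cmax,ss = C₀/(1 − f) ≈ 4.646/0.3270 ≈ 14.208 mcg/mL.
Steady-state trough Cmin,ss = Cmax,ss·f ≈ 14.208 × 0.6730 ≈ 9.562 mcg/mL.
Trough 9.6 mcg/mL vs MEC 2 mcg/mL: adequate.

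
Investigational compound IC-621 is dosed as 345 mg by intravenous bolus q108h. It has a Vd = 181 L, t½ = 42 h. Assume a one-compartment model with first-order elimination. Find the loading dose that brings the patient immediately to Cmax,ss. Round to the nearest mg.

f = (1/2)^(108/42) ≈ 0.168238; accumulation ratio R = 1/(1−f) ≈ 1.20227.
Loading dose to hit Cmax,ss on first dose: D_load = D_maint·R ≈ 345 × 1.20227 ≈ 414.78 mg.

415 mg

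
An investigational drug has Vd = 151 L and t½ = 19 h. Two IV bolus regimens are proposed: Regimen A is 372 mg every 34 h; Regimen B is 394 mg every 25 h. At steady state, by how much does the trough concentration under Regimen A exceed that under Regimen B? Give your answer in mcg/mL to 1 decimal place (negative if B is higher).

-0.7 mcg/mL

Regimen A: f = (1/2)^(34/19) ≈ 0.2893; Cmin,ss = (372/151)·f/(1−f) ≈ 1.003 mcg/mL.
Regimen B: f = (1/2)^(25/19) ≈ 0.4017; Cmin,ss = (394/151)·f/(1−f) ≈ 1.752 mcg/mL.
Difference ≈ 1.003 − 1.752 ≈ -0.749 mcg/mL.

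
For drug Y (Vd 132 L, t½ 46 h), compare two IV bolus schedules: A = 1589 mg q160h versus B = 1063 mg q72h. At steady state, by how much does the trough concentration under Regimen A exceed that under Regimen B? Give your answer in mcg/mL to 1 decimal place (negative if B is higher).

Regimen A: f = (1/2)^(160/46) ≈ 0.0897; Cmin,ss = (1589/132)·f/(1−f) ≈ 1.186 mcg/mL.
Regimen B: f = (1/2)^(72/46) ≈ 0.3379; Cmin,ss = (1063/132)·f/(1−f) ≈ 4.110 mcg/mL.
Difference ≈ 1.186 − 4.110 ≈ -2.924 mcg/mL.

-2.9 mcg/mL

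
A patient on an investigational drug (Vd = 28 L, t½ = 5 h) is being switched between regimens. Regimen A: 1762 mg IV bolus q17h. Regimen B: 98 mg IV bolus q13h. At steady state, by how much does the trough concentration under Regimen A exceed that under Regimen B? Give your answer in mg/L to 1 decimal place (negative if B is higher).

Regimen A: f = (1/2)^(17/5) ≈ 0.0947; Cmin,ss = (1762/28)·f/(1−f) ≈ 6.583 mg/L.
Regimen B: f = (1/2)^(13/5) ≈ 0.1649; Cmin,ss = (98/28)·f/(1−f) ≈ 0.691 mg/L.
Difference ≈ 6.583 − 0.691 ≈ 5.892 mg/L.

5.9 mg/L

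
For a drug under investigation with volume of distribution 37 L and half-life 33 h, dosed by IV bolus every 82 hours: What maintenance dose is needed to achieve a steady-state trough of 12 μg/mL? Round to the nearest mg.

τ/t½ = 82/33 ≈ 2.4848, so f = (1/2)^(82/33) ≈ 0.178643.
Cmin,ss = (D/Vd)·f/(1−f), so D = Cmin,ss·Vd·(1−f)/f.
D = 12 × 37 × (1−f)/f ≈ 12 × 37 × 4.59776 ≈ 2041.41 mg.

2041 mg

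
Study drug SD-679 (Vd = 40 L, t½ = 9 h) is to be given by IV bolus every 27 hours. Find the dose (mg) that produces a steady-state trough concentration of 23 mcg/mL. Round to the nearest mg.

τ/t½ = 27/9 ≈ 3, so f = (1/2)^(27/9) ≈ 0.125000.
Cmin,ss = (D/Vd)·f/(1−f), so D = Cmin,ss·Vd·(1−f)/f.
D = 23 × 40 × (1−f)/f ≈ 23 × 40 × 7.00000 ≈ 6440.00 mg.

6440 mg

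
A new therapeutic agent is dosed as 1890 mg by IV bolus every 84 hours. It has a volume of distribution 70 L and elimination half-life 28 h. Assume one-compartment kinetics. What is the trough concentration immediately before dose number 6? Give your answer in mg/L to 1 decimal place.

3.9 mg/L

f = (1/2)^(τ/t½) = (1/2)^(84/28) ≈ 0.1250.
C₀ = D/Vd = 1890/70 ≈ 27.000 mg/L.
Before the 6th dose, 5 doses have been given. Superposition: Cmin = C₀·(f + f² + … + f^5).
≈ 27.000 × (0.1250 + 0.0156 + 0.0020 + 0.0002 + 0.0000) ≈ 27.000 × 0.1428 ≈ 3.856 mg/L.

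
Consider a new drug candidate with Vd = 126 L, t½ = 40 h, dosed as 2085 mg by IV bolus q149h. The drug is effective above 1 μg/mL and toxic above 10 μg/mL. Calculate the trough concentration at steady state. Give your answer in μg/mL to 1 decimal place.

Over one 149-h interval, 149/40 ≈ 3.725 half-lives elapse, leaving f ≈ 0.0756 of each dose.
Accumulation ratio R = 1/(1 − f) ≈ 1/0.9244 ≈ 1.0818.
Single-dose peak C₀ = D/Vd = 2085/126 ≈ 16.548 μg/mL.
Cmax,ss = C₀/(1 − f) ≈ 16.548/0.9244 ≈ 17.901 μg/mL.
Steady-state trough Cmin,ss = Cmax,ss·f ≈ 17.901 × 0.0756 ≈ 1.353 μg/mL.
Trough 1.4 μg/mL vs MEC 1 μg/mL: adequate.

1.4 μg/mL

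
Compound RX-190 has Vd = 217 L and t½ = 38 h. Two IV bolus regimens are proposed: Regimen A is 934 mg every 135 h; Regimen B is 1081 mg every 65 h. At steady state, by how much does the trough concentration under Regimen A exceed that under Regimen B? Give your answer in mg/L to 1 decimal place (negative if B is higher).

-1.8 mg/L

Regimen A: f = (1/2)^(135/38) ≈ 0.0852; Cmin,ss = (934/217)·f/(1−f) ≈ 0.401 mg/L.
Regimen B: f = (1/2)^(65/38) ≈ 0.3055; Cmin,ss = (1081/217)·f/(1−f) ≈ 2.191 mg/L.
Difference ≈ 0.401 − 2.191 ≈ -1.790 mg/L.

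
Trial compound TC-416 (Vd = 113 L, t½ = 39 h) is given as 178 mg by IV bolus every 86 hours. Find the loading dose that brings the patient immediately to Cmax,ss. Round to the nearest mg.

227 mg

f = (1/2)^(86/39) ≈ 0.216865; accumulation ratio R = 1/(1−f) ≈ 1.27692.
Loading dose to hit Cmax,ss on first dose: D_load = D_maint·R ≈ 178 × 1.27692 ≈ 227.29 mg.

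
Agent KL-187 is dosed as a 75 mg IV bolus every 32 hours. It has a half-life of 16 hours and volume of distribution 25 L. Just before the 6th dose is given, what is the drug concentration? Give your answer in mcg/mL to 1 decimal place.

f = (1/2)^(τ/t½) = (1/2)^(32/16) ≈ 0.2500.
C₀ = D/Vd = 75/25 ≈ 3.000 mcg/mL.
Before the 6th dose, 5 doses have been given. Superposition: Cmin = C₀·(f + f² + … + f^5).
≈ 3.000 × (0.2500 + 0.0625 + 0.0156 + 0.0039 + 0.0010) ≈ 3.000 × 0.3330 ≈ 0.999 mcg/mL.

1.0 mcg/mL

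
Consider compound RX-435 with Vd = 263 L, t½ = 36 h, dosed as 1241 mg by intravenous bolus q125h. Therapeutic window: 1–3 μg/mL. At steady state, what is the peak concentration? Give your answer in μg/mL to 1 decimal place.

k = ln2/t½ = ln2/36 ≈ 0.019254 h⁻¹; fraction remaining f = e^(−kτ) = e^(−0.019254×125) ≈ 0.0901.
Accumulation ratio R = 1/(1 − f) ≈ 1/0.9099 ≈ 1.0990.
Single-dose peak C₀ = D/Vd = 1241/263 ≈ 4.719 μg/mL.
Steady-state peak Cmax,ss = C₀·R ≈ 4.719 × 1.0990 ≈ 5.186 μg/mL.
Peak 5.2 μg/mL vs MTC 3 μg/mL: exceeds toxic threshold.

5.2 μg/mL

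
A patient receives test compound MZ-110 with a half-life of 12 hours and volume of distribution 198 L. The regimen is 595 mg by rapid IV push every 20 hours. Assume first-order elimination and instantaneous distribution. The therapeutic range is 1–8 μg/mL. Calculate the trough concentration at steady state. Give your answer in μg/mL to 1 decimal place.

1.4 μg/mL

Over one 20-h interval, 20/12 ≈ 1.6667 half-lives elapse, leaving f ≈ 0.3150 of each dose.
Single-dose peak C₀ = D/Vd = 595/198 ≈ 3.005 μg/mL.
Steady-state trough Cmin,ss = C₀·f/(1−f) ≈ 3.005 × 0.3150/0.6850 ≈ 1.382 μg/mL.
Trough 1.4 μg/mL vs MEC 1 μg/mL: adequate.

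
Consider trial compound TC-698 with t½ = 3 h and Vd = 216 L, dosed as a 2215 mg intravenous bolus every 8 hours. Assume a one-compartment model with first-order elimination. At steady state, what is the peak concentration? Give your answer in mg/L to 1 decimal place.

12.2 mg/L

Over one 8-h interval, 8/3 ≈ 2.6667 half-lives elapse, leaving f ≈ 0.1575 of each dose.
At steady state, accumulation factor R = 1/(1 − e^(−kτ)) ≈ 1.1869.
Each bolus raises the concentration by D/Vd = 2215/216 ≈ 10.255 mg/L.
Cmax,ss = C₀/(1 − f) ≈ 10.255/0.8425 ≈ 12.172 mg/L.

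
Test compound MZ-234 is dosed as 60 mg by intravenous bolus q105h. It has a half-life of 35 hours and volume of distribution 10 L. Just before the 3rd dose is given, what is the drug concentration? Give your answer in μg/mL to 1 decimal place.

0.8 μg/mL

f = (1/2)^(τ/t½) = (1/2)^(105/35) ≈ 0.1250.
C₀ = D/Vd = 60/10 ≈ 6.000 μg/mL.
Before the 3rd dose, 2 doses have been given. Superposition: Cmin = C₀·(f + f²).
≈ 6.000 × (0.1250 + 0.0156) ≈ 6.000 × 0.1406 ≈ 0.844 μg/mL.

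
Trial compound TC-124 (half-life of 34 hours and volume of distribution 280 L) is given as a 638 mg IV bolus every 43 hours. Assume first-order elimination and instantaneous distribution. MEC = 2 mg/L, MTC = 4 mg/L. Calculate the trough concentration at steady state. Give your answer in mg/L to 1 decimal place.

1.6 mg/L

Over one 43-h interval, 43/34 ≈ 1.2647 half-lives elapse, leaving f ≈ 0.4162 of each dose.
At steady state, accumulation factor R = 1/(1 − e^(−kτ)) ≈ 1.7129.
Single-dose peak C₀ = D/Vd = 638/280 ≈ 2.279 mg/L.
Cmax,ss = C₀/(1 − f) ≈ 2.279/0.5838 ≈ 3.904 mg/L.
Steady-state trough Cmin,ss = Cmax,ss·f ≈ 3.904 × 0.4162 ≈ 1.625 mg/L.
Trough 1.6 mg/L vs MEC 2 mg/L: subtherapeutic.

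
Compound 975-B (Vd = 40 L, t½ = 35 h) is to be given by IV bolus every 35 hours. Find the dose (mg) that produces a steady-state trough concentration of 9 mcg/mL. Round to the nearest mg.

360 mg

τ/t½ = 35/35 ≈ 1, so f = (1/2)^(35/35) ≈ 0.500000.
Cmin,ss = (D/Vd)·f/(1−f), so D = Cmin,ss·Vd·(1−f)/f.
D = 9 × 40 × (1−f)/f ≈ 9 × 40 × 1.00000 ≈ 360.00 mg.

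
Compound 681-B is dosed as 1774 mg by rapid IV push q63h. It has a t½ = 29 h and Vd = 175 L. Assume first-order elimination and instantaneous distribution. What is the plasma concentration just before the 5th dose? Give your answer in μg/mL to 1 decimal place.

2.9 μg/mL

f = (1/2)^(τ/t½) = (1/2)^(63/29) ≈ 0.2218.
C₀ = D/Vd = 1774/175 ≈ 10.137 μg/mL.
Before the 5th dose, 4 doses have been given. Superposition: Cmin = C₀·(f + f² + … + f^4).
≈ 10.137 × (0.2218 + 0.0492 + 0.0109 + 0.0024) ≈ 10.137 × 0.2843 ≈ 2.882 μg/mL.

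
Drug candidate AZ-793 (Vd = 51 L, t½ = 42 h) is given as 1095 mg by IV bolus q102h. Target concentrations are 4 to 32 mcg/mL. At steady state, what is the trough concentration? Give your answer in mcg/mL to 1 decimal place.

τ/t½ = 102/42 ≈ 2.4286, so fraction remaining f = (1/2)^(102/42) ≈ 0.1857.
Accumulation ratio R = 1/(1 − f) ≈ 1/0.8143 ≈ 1.2280.
Single-dose peak C₀ = D/Vd = 1095/51 ≈ 21.471 mcg/mL.
Cmax,ss = C₀/(1 − f) ≈ 21.471/0.8143 ≈ 26.367 mcg/mL.
One interval later, Cmin,ss = Cmax,ss·e^(−kτ) ≈ 26.367 × 0.1857 ≈ 4.896 mcg/mL.
Trough 4.9 mcg/mL vs MEC 4 mcg/mL: adequate.

4.9 mcg/mL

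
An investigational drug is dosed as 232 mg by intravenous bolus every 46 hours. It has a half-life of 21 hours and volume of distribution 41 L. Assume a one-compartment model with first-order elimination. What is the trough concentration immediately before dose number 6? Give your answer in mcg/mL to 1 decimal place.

1.6 mcg/mL

f = (1/2)^(τ/t½) = (1/2)^(46/21) ≈ 0.2191.
C₀ = D/Vd = 232/41 ≈ 5.659 mcg/mL.
Before the 6th dose, 5 doses have been given. Superposition: Cmin = C₀·(f + f² + … + f^5).
≈ 5.659 × (0.2191 + 0.0480 + 0.0105 + 0.0023 + 0.0005) ≈ 5.659 × 0.2804 ≈ 1.587 mcg/mL.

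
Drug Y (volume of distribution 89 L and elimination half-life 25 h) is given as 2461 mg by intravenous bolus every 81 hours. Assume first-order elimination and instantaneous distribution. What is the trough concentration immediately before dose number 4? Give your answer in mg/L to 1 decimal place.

f = (1/2)^(τ/t½) = (1/2)^(81/25) ≈ 0.1058.
C₀ = D/Vd = 2461/89 ≈ 27.652 mg/L.
Before the 4th dose, 3 doses have been given. Superposition: Cmin = C₀·(f + f² + … + f^3).
≈ 27.652 × (0.1058 + 0.0112 + 0.0012) ≈ 27.652 × 0.1182 ≈ 3.268 mg/L.

3.3 mg/L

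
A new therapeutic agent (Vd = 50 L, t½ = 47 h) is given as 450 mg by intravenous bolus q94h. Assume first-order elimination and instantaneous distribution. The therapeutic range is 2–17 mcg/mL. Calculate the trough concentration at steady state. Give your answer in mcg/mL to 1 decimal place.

The dosing interval is 2 half-lives, so f = 2^(−2) = 0.25.
Accumulation ratio R = 1/(1 − f) = 1/0.75 = 4/3.
Single-dose peak C₀ = D/Vd = 450/50 = 9 mcg/mL.
Steady-state peak Cmax,ss = C₀·R = 9 × 4/3 ≈ 12.000 mcg/mL.
Steady-state trough Cmin,ss = Cmax,ss·f ≈ 12.000 × 0.25 ≈ 3.000 mcg/mL.
Trough 3.0 mcg/mL vs MEC 2 mcg/mL: adequate.

3.0 mcg/mL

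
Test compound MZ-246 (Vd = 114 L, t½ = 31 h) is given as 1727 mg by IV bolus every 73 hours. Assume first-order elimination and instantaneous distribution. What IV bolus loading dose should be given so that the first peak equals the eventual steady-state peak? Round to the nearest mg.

f = (1/2)^(73/31) ≈ 0.195489; accumulation ratio R = 1/(1−f) ≈ 1.24299.
Loading dose to hit Cmax,ss on first dose: D_load = D_maint·R ≈ 1727 × 1.24299 ≈ 2146.64 mg.

2147 mg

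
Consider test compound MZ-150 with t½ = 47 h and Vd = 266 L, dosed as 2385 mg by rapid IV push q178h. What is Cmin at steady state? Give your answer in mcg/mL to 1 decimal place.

Over one 178-h interval, 178/47 ≈ 3.7872 half-lives elapse, leaving f ≈ 0.0724 of each dose.
Each bolus raises the concentration by D/Vd = 2385/266 ≈ 8.966 mcg/mL.
Steady-state trough Cmin,ss = C₀·f/(1−f) ≈ 8.966 × 0.0724/0.9276 ≈ 0.700 mcg/mL.

0.7 mcg/mL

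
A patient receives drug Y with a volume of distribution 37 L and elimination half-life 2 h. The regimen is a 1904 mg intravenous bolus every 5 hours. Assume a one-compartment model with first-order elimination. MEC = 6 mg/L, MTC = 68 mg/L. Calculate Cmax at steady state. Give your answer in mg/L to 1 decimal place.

62.5 mg/L

τ/t½ = 5/2 ≈ 2.5, so fraction remaining f = (1/2)^(5/2) ≈ 0.1768.
Accumulation ratio R = 1/(1 − f) ≈ 1/0.8232 ≈ 1.2148.
Each bolus raises the concentration by D/Vd = 1904/37 ≈ 51.459 mg/L.
Steady-state peak Cmax,ss = C₀·R ≈ 51.459 × 1.2148 ≈ 62.512 mg/L.
Peak 62.5 mg/L vs MTC 68 mg/L: below toxic threshold.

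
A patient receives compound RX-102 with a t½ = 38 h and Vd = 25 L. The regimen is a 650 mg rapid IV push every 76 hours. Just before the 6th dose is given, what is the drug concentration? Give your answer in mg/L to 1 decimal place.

8.7 mg/L

f = (1/2)^(τ/t½) = (1/2)^(76/38) ≈ 0.2500.
C₀ = D/Vd = 650/25 ≈ 26.000 mg/L.
Before the 6th dose, 5 doses have been given. Superposition: Cmin = C₀·(f + f² + … + f^5).
≈ 26.000 × (0.2500 + 0.0625 + 0.0156 + 0.0039 + 0.0010) ≈ 26.000 × 0.3330 ≈ 8.658 mg/L.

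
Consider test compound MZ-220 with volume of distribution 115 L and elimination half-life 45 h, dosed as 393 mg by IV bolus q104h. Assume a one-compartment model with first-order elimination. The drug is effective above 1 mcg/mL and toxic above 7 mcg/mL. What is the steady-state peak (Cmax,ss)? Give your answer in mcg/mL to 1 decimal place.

4.3 mcg/mL

τ/t½ = 104/45 ≈ 2.3111, so fraction remaining f = (1/2)^(104/45) ≈ 0.2015.
At steady state, accumulation factor R = 1/(1 − e^(−kτ)) ≈ 1.2523.
Each bolus raises the concentration by D/Vd = 393/115 ≈ 3.417 mcg/mL.
Steady-state peak Cmax,ss = C₀·R ≈ 3.417 × 1.2523 ≈ 4.279 mcg/mL.
Peak 4.3 mcg/mL vs MTC 7 mcg/mL: below toxic threshold.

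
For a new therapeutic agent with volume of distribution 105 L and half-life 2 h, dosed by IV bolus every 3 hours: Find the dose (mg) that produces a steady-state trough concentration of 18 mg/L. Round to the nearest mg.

3456 mg

τ/t½ = 3/2 ≈ 1.5, so f = (1/2)^(3/2) ≈ 0.353553.
Cmin,ss = (D/Vd)·f/(1−f), so D = Cmin,ss·Vd·(1−f)/f.
D = 18 × 105 × (1−f)/f ≈ 18 × 105 × 1.82843 ≈ 3455.73 mg.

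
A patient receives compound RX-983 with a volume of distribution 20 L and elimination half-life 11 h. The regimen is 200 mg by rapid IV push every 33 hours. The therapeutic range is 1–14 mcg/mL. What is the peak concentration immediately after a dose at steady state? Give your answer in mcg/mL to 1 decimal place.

11.4 mcg/mL

τ = 33 h = 3 half-lives, so f = (1/2)^3 = 0.125.
At steady state, R = 1/(1 − 0.125) = 8/7.
Single-dose peak C₀ = D/Vd = 200/20 = 10 mcg/mL.
Steady-state peak Cmax,ss = C₀·R = 10 × 8/7 ≈ 11.429 mcg/mL.
Peak 11.4 mcg/mL vs MTC 14 mcg/mL: below toxic threshold.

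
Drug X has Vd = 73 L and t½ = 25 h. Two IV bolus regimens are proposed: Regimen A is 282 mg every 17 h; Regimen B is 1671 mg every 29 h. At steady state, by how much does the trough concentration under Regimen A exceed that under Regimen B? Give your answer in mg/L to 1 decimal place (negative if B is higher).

-12.1 mg/L

Regimen A: f = (1/2)^(17/25) ≈ 0.6242; Cmin,ss = (282/73)·f/(1−f) ≈ 6.416 mg/L.
Regimen B: f = (1/2)^(29/25) ≈ 0.4475; Cmin,ss = (1671/73)·f/(1−f) ≈ 18.540 mg/L.
Difference ≈ 6.416 − 18.540 ≈ -12.124 mg/L.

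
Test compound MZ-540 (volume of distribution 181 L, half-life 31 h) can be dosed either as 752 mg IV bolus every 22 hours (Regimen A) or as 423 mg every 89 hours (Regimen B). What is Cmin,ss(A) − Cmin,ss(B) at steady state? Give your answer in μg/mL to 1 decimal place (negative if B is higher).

6.2 μg/mL

Regimen A: f = (1/2)^(22/31) ≈ 0.6115; Cmin,ss = (752/181)·f/(1−f) ≈ 6.540 μg/mL.
Regimen B: f = (1/2)^(89/31) ≈ 0.1367; Cmin,ss = (423/181)·f/(1−f) ≈ 0.370 μg/mL.
Difference ≈ 6.540 − 0.370 ≈ 6.170 μg/mL.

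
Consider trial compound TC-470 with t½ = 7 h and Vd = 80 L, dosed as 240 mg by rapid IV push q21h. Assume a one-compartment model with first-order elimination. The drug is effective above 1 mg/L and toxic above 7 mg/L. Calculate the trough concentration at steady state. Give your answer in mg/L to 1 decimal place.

The dosing interval is 3 half-lives, so f = 2^(−3) = 0.125.
Accumulation ratio R = 1/(1 − f) = 1/0.875 = 8/7.
Single-dose peak C₀ = D/Vd = 240/80 = 3 mg/L.
Steady-state peak Cmax,ss = C₀·R = 3 × 8/7 ≈ 3.429 mg/L.
Steady-state trough Cmin,ss = Cmax,ss·f ≈ 3.429 × 0.125 ≈ 0.429 mg/L.
Trough 0.4 mg/L vs MEC 1 mg/L: subtherapeutic.

0.4 mg/L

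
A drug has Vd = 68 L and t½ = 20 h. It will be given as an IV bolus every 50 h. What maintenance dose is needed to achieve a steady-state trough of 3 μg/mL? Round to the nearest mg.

950 mg

τ/t½ = 50/20 ≈ 2.5, so f = (1/2)^(50/20) ≈ 0.176777.
Cmin,ss = (D/Vd)·f/(1−f), so D = Cmin,ss·Vd·(1−f)/f.
D = 3 × 68 × (1−f)/f ≈ 3 × 68 × 4.65684 ≈ 950.00 mg.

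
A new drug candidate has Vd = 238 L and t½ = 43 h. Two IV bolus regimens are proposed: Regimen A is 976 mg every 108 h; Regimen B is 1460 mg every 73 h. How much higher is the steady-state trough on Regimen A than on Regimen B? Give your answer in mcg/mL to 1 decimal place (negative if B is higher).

-1.9 mcg/mL

Regimen A: f = (1/2)^(108/43) ≈ 0.1754; Cmin,ss = (976/238)·f/(1−f) ≈ 0.872 mcg/mL.
Regimen B: f = (1/2)^(73/43) ≈ 0.3083; Cmin,ss = (1460/238)·f/(1−f) ≈ 2.734 mcg/mL.
Difference ≈ 0.872 − 2.734 ≈ -1.862 mcg/mL.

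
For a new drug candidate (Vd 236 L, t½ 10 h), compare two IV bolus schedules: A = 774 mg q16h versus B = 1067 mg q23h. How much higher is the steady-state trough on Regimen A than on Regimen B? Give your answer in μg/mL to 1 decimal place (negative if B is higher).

Regimen A: f = (1/2)^(16/10) ≈ 0.3299; Cmin,ss = (774/236)·f/(1−f) ≈ 1.615 μg/mL.
Regimen B: f = (1/2)^(23/10) ≈ 0.2031; Cmin,ss = (1067/236)·f/(1−f) ≈ 1.152 μg/mL.
Difference ≈ 1.615 − 1.152 ≈ 0.463 μg/mL.

0.5 μg/mL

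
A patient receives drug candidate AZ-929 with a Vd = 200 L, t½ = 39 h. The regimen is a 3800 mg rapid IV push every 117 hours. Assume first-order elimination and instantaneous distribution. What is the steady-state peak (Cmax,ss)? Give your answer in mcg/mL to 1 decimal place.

τ = 117 h = 3 half-lives, so f = (1/2)^3 = 0.125.
At steady state, R = 1/(1 − 0.125) = 8/7.
Single-dose peak C₀ = D/Vd = 3800/200 = 19 mcg/mL.
Steady-state peak Cmax,ss = C₀·R = 19 × 8/7 ≈ 21.714 mcg/mL.

21.7 mcg/mL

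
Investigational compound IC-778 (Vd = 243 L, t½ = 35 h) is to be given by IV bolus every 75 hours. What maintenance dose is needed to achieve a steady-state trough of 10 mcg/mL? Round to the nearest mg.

8302 mg

τ/t½ = 75/35 ≈ 2.1429, so f = (1/2)^(75/35) ≈ 0.226431.
Cmin,ss = (D/Vd)·f/(1−f), so D = Cmin,ss·Vd·(1−f)/f.
D = 10 × 243 × (1−f)/f ≈ 10 × 243 × 3.41636 ≈ 8301.75 mg.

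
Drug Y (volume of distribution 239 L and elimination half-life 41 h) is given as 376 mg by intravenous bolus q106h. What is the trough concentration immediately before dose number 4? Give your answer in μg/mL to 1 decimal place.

0.3 μg/mL

f = (1/2)^(τ/t½) = (1/2)^(106/41) ≈ 0.1666.
C₀ = D/Vd = 376/239 ≈ 1.573 μg/mL.
Before the 4th dose, 3 doses have been given. Superposition: Cmin = C₀·(f + f² + … + f^3).
≈ 1.573 × (0.1666 + 0.0278 + 0.0046) ≈ 1.573 × 0.1990 ≈ 0.313 μg/mL.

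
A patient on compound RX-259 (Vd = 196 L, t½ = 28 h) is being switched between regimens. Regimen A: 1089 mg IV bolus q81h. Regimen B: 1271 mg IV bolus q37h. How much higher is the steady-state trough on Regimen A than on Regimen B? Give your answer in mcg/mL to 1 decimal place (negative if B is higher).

-3.5 mcg/mL

Regimen A: f = (1/2)^(81/28) ≈ 0.1346; Cmin,ss = (1089/196)·f/(1−f) ≈ 0.864 mcg/mL.
Regimen B: f = (1/2)^(37/28) ≈ 0.4001; Cmin,ss = (1271/196)·f/(1−f) ≈ 4.325 mcg/mL.
Difference ≈ 0.864 − 4.325 ≈ -3.461 mcg/mL.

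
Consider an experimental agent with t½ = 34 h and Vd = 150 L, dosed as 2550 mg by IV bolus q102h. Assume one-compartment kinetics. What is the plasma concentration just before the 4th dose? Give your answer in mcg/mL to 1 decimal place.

f = (1/2)^(τ/t½) = (1/2)^(102/34) ≈ 0.1250.
C₀ = D/Vd = 2550/150 ≈ 17.000 mcg/mL.
Before the 4th dose, 3 doses have been given. Superposition: Cmin = C₀·(f + f² + … + f^3).
≈ 17.000 × (0.1250 + 0.0156 + 0.0020) ≈ 17.000 × 0.1426 ≈ 2.424 mcg/mL.

2.4 mcg/mL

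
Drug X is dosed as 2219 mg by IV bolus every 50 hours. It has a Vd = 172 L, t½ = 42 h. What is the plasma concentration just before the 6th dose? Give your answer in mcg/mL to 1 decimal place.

9.9 mcg/mL

f = (1/2)^(τ/t½) = (1/2)^(50/42) ≈ 0.4382.
C₀ = D/Vd = 2219/172 ≈ 12.901 mcg/mL.
Before the 6th dose, 5 doses have been given. Superposition: Cmin = C₀·(f + f² + … + f^5).
≈ 12.901 × (0.4382 + 0.1920 + 0.0841 + 0.0369 + 0.0162) ≈ 12.901 × 0.7674 ≈ 9.900 mcg/mL.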